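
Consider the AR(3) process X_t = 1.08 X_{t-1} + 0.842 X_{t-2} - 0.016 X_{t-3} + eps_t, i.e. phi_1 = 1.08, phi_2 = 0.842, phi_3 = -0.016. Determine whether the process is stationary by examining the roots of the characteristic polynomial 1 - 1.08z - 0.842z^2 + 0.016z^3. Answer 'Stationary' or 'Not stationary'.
\text{Not stationary}

The AR(p) characteristic polynomial is P(z) = 1 - 1.08z - 0.842z^2 + 0.016z^3.
Stationarity requires all roots to lie outside the unit circle, i.e. |z| > 1 for every root.
Degree 3: look for a simple real root z0 first, then factor out (1 - z/z0) and solve the remaining quadratic.
Testing z0 = 0.625: P(0.625) = 1 + (-1.08)(0.625) + (-0.842)(0.625)^2 + (0.016)(0.625)^3
  = 1 + (-0.675) + (-0.328906) + (0.003906) = 0.  So z_0 = 0.625 is a root, |z_0| = 0.625.
Divide out the factor (1 - 1.6 z) = (1 - z/z0) (since 1/z0 = 1.6):
  P(z) = (1 - 1.6 z)(1 + (0.52) z + (-0.01) z^2)
  [check: z-coef 0.52 - (1.6) = -1.08; z^2-coef -0.01 - (1.6)(0.52) = -0.842; z^3-coef -(1.6)(-0.01) = 0.016.]
Remaining roots from the quadratic factor 1 + (0.52) z + (-0.01) z^2:
  Set 1 + (0.52) z + (-0.01) z^2 = 0, i.e. a z^2 + b z + c = 0 with a = -0.01, b = 0.52, c = 1.
  Discriminant D = b^2 - 4ac = (0.52)^2 - 4*(-0.01)*1 = 0.2704 - (-0.04) = 0.3104.
  D >= 0, so the roots are real: z = (-b +/- sqrt(D)) / (2a) = (-0.52 +/- 0.557136) / (-0.02).
    z_1 = (-0.52 + 0.557136) / (-0.02) = -1.8568,   |z_1| = 1.8568.
    z_2 = (-0.52 - 0.557136) / (-0.02) = 53.8568,   |z_2| = 53.8568.
Moduli of all roots: 0.6250, 1.8568, 53.8568.
All moduli strictly greater than 1? No.
Verdict: Not stationary.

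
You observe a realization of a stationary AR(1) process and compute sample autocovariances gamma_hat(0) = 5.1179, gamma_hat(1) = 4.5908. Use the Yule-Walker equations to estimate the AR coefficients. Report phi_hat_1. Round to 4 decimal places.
\hat\phi_{1} = 0.8970

The Yule-Walker equations for an AR(p) process read, in matrix form,
  Gamma_p phi = r_p,   with   (Gamma_p)_{ij} = gamma(|i - j|),
                       (r_p)_i = gamma(i),   i,j = 1..p.
Substitute the sample gammas (Toeplitz matrix and right-hand side of size 1):
  Gamma_p = [[5.1179]]
  r_p     = [4.5908]
With p = 1 this is the single equation gamma(0) phi_1 = gamma(1):
  phi_hat_1 = gamma(1) / gamma(0) = 4.5908 / 5.1179 = 0.8970.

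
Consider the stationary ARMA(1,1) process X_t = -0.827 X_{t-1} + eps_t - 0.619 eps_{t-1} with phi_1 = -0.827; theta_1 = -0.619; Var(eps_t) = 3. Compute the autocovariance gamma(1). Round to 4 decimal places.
\gamma(1) = -20.7506

Multiply the model equation by X_{t-k} and take expectations. With theta_0 = psi_0 = 1 and psi_j the MA(infinity) weights, this gives
  gamma(k) - sum_i phi_i gamma(k-i) = c_k,
  c_k = sigma^2 * sum_{j=k..q} theta_j psi_{j-k}   (c_k = 0 for k > q),
using gamma(-m) = gamma(m).
psi-weights needed (psi_j = theta_j + sum_i phi_i psi_{j-i}):
  psi_1 = theta_1 + phi_1 = -0.619 + (-0.827) = -1.446
Right-hand sides:
  c_0 = sigma^2 (1 + theta_1 psi_1) = 3 * (1 + (-0.619)(-1.446)) = 3 * 1.895074 = 5.685222
  c_1 = sigma^2 theta_1 = 3 * (-0.619) = -1.857
  c_2 = 0
Equations for k = 0 and k = 1 (AR order 1):
  gamma(0) = phi_1 gamma(1) + c_0
  gamma(1) = phi_1 gamma(0) + c_1
Substituting the second into the first: gamma(0) (1 - phi_1^2) = c_0 + phi_1 c_1, so
  gamma(0) = (c_0 + phi_1 c_1) / (1 - phi_1^2) = (5.685222 + (-0.827)(-1.857)) / (1 - (-0.827)^2) = 7.220961 / 0.316071 = 22.846009.
  gamma(1) = phi_1 gamma(0) + c_1 = (-0.827)(22.846009) + (-1.857) = -20.75065.
Therefore gamma(1) = -20.7506 (to 4 decimal places).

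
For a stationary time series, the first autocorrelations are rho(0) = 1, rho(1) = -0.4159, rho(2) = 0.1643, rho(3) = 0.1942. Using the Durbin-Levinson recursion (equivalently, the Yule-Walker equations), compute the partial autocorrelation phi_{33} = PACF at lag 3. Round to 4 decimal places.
\phi_{33} = 0.3131

The PACF at lag k is phi_{kk}, the last component of the solution
to the Yule-Walker system G_k phi = r_k where
  (G_k)_{ij} = rho(|i - j|), (r_k)_i = rho(i), i,j = 1..k.
Equivalently, Durbin-Levinson gives phi_{kk} iteratively:
  phi_{11} = rho(1)
  phi_{kk} = [rho(k) - sum_{j=1..k-1} phi_{k-1,j} rho(k-j)]
            / [1 - sum_{j=1..k-1} phi_{k-1,j} rho(j)],
  phi_{k,j} = phi_{k-1,j} - phi_{kk} phi_{k-1,k-j},  j = 1..k-1.
Step k = 1:
  phi_11 = rho(1) = -0.4159.
Step k = 2:
  phi_22 = [rho(2) - phi_11 rho(1)] / [1 - phi_11 rho(1)] = [0.1643 - (-0.4159)(-0.4159)] / [1 - (-0.4159)(-0.4159)]
         = -0.00867281 / 0.82702719 = -0.010487.
  Update: phi_21 = phi_11 - phi_22 phi_11 = -0.4159 - (-0.010487)(-0.4159) = -0.420261.
Step k = 3:
  phi_33 = [rho(3) - phi_21 rho(2) - phi_22 rho(1)] / [1 - phi_21 rho(1) - phi_22 rho(2)]
    numerator   = 0.1942 - (-0.420261)(0.1643) - (-0.010487)(-0.4159) = 0.25888752
    denominator = 1 - (-0.420261)(-0.4159) - (-0.010487)(0.1643) = 0.82693624
  phi_33 = 0.25888752 / 0.82693624 = 0.3131.
Therefore phi_{33} = 0.3131.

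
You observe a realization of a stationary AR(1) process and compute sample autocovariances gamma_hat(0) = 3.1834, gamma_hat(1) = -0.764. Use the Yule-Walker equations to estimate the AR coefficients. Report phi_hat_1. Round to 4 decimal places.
\hat\phi_{1} = -0.2400

The Yule-Walker equations for an AR(p) process read, in matrix form,
  Gamma_p phi = r_p,   with   (Gamma_p)_{ij} = gamma(|i - j|),
                       (r_p)_i = gamma(i),   i,j = 1..p.
Substitute the sample gammas (Toeplitz matrix and right-hand side of size 1):
  Gamma_p = [[3.1834]]
  r_p     = [-0.764]
With p = 1 this is the single equation gamma(0) phi_1 = gamma(1):
  phi_hat_1 = gamma(1) / gamma(0) = -0.764 / 3.1834 = -0.2400.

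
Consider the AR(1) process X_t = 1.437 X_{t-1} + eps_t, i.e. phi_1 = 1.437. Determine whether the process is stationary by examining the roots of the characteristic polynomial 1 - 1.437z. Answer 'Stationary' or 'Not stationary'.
\text{Not stationary}

The AR(p) characteristic polynomial is P(z) = 1 - 1.437z.
Stationarity requires all roots to lie outside the unit circle, i.e. |z| > 1 for every root.
This is linear in z: 1 + (-1.437) z = 0  =>  z = -1/(-1.437) = 0.695894,  |z| = 0.695894.
Moduli of all roots: 0.6959.
All moduli strictly greater than 1? No.
Verdict: Not stationary.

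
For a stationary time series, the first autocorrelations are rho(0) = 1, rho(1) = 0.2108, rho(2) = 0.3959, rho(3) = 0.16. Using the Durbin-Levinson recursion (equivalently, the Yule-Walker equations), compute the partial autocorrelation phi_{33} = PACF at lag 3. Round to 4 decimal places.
\phi_{33} = 0.0360

The PACF at lag k is phi_{kk}, the last component of the solution
to the Yule-Walker system G_k phi = r_k where
  (G_k)_{ij} = rho(|i - j|), (r_k)_i = rho(i), i,j = 1..k.
Equivalently, Durbin-Levinson gives phi_{kk} iteratively:
  phi_{11} = rho(1)
  phi_{kk} = [rho(k) - sum_{j=1..k-1} phi_{k-1,j} rho(k-j)]
            / [1 - sum_{j=1..k-1} phi_{k-1,j} rho(j)],
  phi_{k,j} = phi_{k-1,j} - phi_{kk} phi_{k-1,k-j},  j = 1..k-1.
Step k = 1:
  phi_11 = rho(1) = 0.2108.
Step k = 2:
  phi_22 = [rho(2) - phi_11 rho(1)] / [1 - phi_11 rho(1)] = [0.3959 - (0.2108)(0.2108)] / [1 - (0.2108)(0.2108)]
         = 0.35146336 / 0.95556336 = 0.367807.
  Update: phi_21 = phi_11 - phi_22 phi_11 = 0.2108 - (0.367807)(0.2108) = 0.133266.
Step k = 3:
  phi_33 = [rho(3) - phi_21 rho(2) - phi_22 rho(1)] / [1 - phi_21 rho(1) - phi_22 rho(2)]
    numerator   = 0.16 - (0.133266)(0.3959) - (0.367807)(0.2108) = 0.0297061
    denominator = 1 - (0.133266)(0.2108) - (0.367807)(0.3959) = 0.8262925
  phi_33 = 0.0297061 / 0.8262925 = 0.036.
Therefore phi_{33} = 0.0360.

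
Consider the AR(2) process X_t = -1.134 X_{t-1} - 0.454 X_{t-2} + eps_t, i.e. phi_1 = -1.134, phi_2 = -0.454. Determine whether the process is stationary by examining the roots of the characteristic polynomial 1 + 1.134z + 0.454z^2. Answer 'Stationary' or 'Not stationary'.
\text{Stationary}

The AR(p) characteristic polynomial is P(z) = 1 + 1.134z + 0.454z^2.
Stationarity requires all roots to lie outside the unit circle, i.e. |z| > 1 for every root.
Set 1 + (1.134) z + (0.454) z^2 = 0, i.e. a z^2 + b z + c = 0 with a = 0.454, b = 1.134, c = 1.
Discriminant D = b^2 - 4ac = (1.134)^2 - 4*(0.454)*1 = 1.285956 - (1.816) = -0.530044.
D < 0, so the roots are the complex-conjugate pair z = (-b +/- i sqrt(-D)) / (2a) = -1.2489 +/- 0.8018i.
For a conjugate pair |z|^2 = z * conj(z) = (product of roots) = c/a = 1/(0.454) = 2.202643, so |z| = sqrt(2.202643) = 1.4841 for both roots.
Moduli of all roots: 1.4841, 1.4841.
All moduli strictly greater than 1? Yes.
Verdict: Stationary.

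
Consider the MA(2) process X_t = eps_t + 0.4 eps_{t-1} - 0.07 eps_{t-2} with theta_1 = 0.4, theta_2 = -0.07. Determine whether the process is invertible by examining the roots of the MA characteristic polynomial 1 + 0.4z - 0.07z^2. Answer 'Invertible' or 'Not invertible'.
\text{Invertible}

The MA(q) characteristic polynomial is P(z) = 1 + 0.4z - 0.07z^2.
Invertibility requires all roots to lie outside the unit circle, i.e. |z| > 1 for every root.
Set 1 + (0.4) z + (-0.07) z^2 = 0, i.e. a z^2 + b z + c = 0 with a = -0.07, b = 0.4, c = 1.
Discriminant D = b^2 - 4ac = (0.4)^2 - 4*(-0.07)*1 = 0.16 - (-0.28) = 0.44.
D >= 0, so the roots are real: z = (-b +/- sqrt(D)) / (2a) = (-0.4 +/- 0.663325) / (-0.14).
  z_1 = (-0.4 + 0.663325) / (-0.14) = -1.8809,   |z_1| = 1.8809.
  z_2 = (-0.4 - 0.663325) / (-0.14) = 7.5952,   |z_2| = 7.5952.
Moduli of all roots: 1.8809, 7.5952.
All moduli strictly greater than 1? Yes.
Verdict: Invertible.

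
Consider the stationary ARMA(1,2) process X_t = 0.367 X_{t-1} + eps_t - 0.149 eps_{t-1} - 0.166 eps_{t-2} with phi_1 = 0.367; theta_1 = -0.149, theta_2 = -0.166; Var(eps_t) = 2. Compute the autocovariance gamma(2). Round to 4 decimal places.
\gamma(2) = -0.1834

Multiply the model equation by X_{t-k} and take expectations. With theta_0 = psi_0 = 1 and psi_j the MA(infinity) weights, this gives
  gamma(k) - sum_i phi_i gamma(k-i) = c_k,
  c_k = sigma^2 * sum_{j=k..q} theta_j psi_{j-k}   (c_k = 0 for k > q),
using gamma(-m) = gamma(m).
psi-weights needed (psi_j = theta_j + sum_i phi_i psi_{j-i}):
  psi_1 = theta_1 + phi_1 = -0.149 + (0.367) = 0.218
  psi_2 = theta_2 + phi_1 psi_1 = -0.166 + (0.367)(0.218) = -0.085994
Right-hand sides:
  c_0 = sigma^2 (1 + theta_1 psi_1 + theta_2 psi_2) = 2 * (1 + (-0.149)(0.218) + (-0.166)(-0.085994)) = 2 * 0.981793 = 1.963586
  c_1 = sigma^2 (theta_1 + theta_2 psi_1) = 2 * (-0.149 + (-0.166)(0.218)) = -0.370376
  c_2 = sigma^2 theta_2 = 2 * (-0.166) = -0.332
Equations for k = 0 and k = 1 (AR order 1):
  gamma(0) = phi_1 gamma(1) + c_0
  gamma(1) = phi_1 gamma(0) + c_1
Substituting the second into the first: gamma(0) (1 - phi_1^2) = c_0 + phi_1 c_1, so
  gamma(0) = (c_0 + phi_1 c_1) / (1 - phi_1^2) = (1.963586 + (0.367)(-0.370376)) / (1 - (0.367)^2) = 1.827658 / 0.865311 = 2.11214.
  gamma(1) = phi_1 gamma(0) + c_1 = (0.367)(2.11214) + (-0.370376) = 0.404779.
For k = 2: gamma(2) = phi_1 gamma(1) + c_2
  = (0.367)(0.404779) + (-0.332) = -0.183446.
Therefore gamma(2) = -0.1834 (to 4 decimal places).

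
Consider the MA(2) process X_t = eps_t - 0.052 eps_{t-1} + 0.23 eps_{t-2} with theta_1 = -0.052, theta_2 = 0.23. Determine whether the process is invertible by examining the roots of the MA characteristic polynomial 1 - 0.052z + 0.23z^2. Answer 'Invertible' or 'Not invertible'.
\text{Invertible}

The MA(q) characteristic polynomial is P(z) = 1 - 0.052z + 0.23z^2.
Invertibility requires all roots to lie outside the unit circle, i.e. |z| > 1 for every root.
Set 1 + (-0.052) z + (0.23) z^2 = 0, i.e. a z^2 + b z + c = 0 with a = 0.23, b = -0.052, c = 1.
Discriminant D = b^2 - 4ac = (-0.052)^2 - 4*(0.23)*1 = 0.002704 - (0.92) = -0.917296.
D < 0, so the roots are the complex-conjugate pair z = (-b +/- i sqrt(-D)) / (2a) = 0.113 +/- 2.0821i.
For a conjugate pair |z|^2 = z * conj(z) = (product of roots) = c/a = 1/(0.23) = 4.347826, so |z| = sqrt(4.347826) = 2.0851 for both roots.
Moduli of all roots: 2.0851, 2.0851.
All moduli strictly greater than 1? Yes.
Verdict: Invertible.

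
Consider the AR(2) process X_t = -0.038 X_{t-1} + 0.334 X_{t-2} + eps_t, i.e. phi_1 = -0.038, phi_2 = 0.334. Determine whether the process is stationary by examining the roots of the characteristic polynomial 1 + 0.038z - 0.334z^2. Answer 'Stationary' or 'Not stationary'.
\text{Stationary}

The AR(p) characteristic polynomial is P(z) = 1 + 0.038z - 0.334z^2.
Stationarity requires all roots to lie outside the unit circle, i.e. |z| > 1 for every root.
Set 1 + (0.038) z + (-0.334) z^2 = 0, i.e. a z^2 + b z + c = 0 with a = -0.334, b = 0.038, c = 1.
Discriminant D = b^2 - 4ac = (0.038)^2 - 4*(-0.334)*1 = 0.001444 - (-1.336) = 1.337444.
D >= 0, so the roots are real: z = (-b +/- sqrt(D)) / (2a) = (-0.038 +/- 1.156479) / (-0.668).
  z_1 = (-0.038 + 1.156479) / (-0.668) = -1.6744,   |z_1| = 1.6744.
  z_2 = (-0.038 - 1.156479) / (-0.668) = 1.7881,   |z_2| = 1.7881.
Moduli of all roots: 1.6744, 1.7881.
All moduli strictly greater than 1? Yes.
Verdict: Stationary.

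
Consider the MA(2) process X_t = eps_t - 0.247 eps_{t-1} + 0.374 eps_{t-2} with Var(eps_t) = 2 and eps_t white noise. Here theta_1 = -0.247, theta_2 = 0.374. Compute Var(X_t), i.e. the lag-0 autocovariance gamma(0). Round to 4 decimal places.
\gamma(0) = 2.4018

For an MA(q) process X_t = eps_t + sum_i theta_i eps_{t-i} with
Var(eps_t) = sigma^2, the variance is
  gamma(0) = sigma^2 * (1 + sum_i theta_i^2).
  sum_i theta_i^2 = (-0.247)^2 + (0.374)^2 = 0.061009 + 0.139876 = 0.200885.
  gamma(0) = 2 * (1 + 0.200885) = 2 * 1.200885 = 2.40177, which rounds to 2.4018.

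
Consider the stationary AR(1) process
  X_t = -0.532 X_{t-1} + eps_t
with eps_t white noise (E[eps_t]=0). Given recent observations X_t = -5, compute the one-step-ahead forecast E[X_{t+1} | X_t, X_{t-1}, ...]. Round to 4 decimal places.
E[X_{t+1} \mid \mathcal F_t] = 2.6600

For an AR(p) model X_t = c + sum_i phi_i X_{t-i} + eps_t, the
one-step-ahead conditional mean is
  E[X_{t+1} | X_t, ...] = c + sum_i phi_i X_{t+1-i}.
Substitute known values:
  E[X_{t+1} | ...] = (-0.532) * (-5)
                   = 2.6600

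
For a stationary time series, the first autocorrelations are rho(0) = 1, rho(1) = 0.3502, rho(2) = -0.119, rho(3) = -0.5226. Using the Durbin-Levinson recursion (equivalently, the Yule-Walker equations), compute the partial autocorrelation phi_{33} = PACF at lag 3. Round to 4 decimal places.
\phi_{33} = -0.4600

The PACF at lag k is phi_{kk}, the last component of the solution
to the Yule-Walker system G_k phi = r_k where
  (G_k)_{ij} = rho(|i - j|), (r_k)_i = rho(i), i,j = 1..k.
Equivalently, Durbin-Levinson gives phi_{kk} iteratively:
  phi_{11} = rho(1)
  phi_{kk} = [rho(k) - sum_{j=1..k-1} phi_{k-1,j} rho(k-j)]
            / [1 - sum_{j=1..k-1} phi_{k-1,j} rho(j)],
  phi_{k,j} = phi_{k-1,j} - phi_{kk} phi_{k-1,k-j},  j = 1..k-1.
Step k = 1:
  phi_11 = rho(1) = 0.3502.
Step k = 2:
  phi_22 = [rho(2) - phi_11 rho(1)] / [1 - phi_11 rho(1)] = [-0.119 - (0.3502)(0.3502)] / [1 - (0.3502)(0.3502)]
         = -0.24164004 / 0.87735996 = -0.275417.
  Update: phi_21 = phi_11 - phi_22 phi_11 = 0.3502 - (-0.275417)(0.3502) = 0.446651.
Step k = 3:
  phi_33 = [rho(3) - phi_21 rho(2) - phi_22 rho(1)] / [1 - phi_21 rho(1) - phi_22 rho(2)]
    numerator   = -0.5226 - (0.446651)(-0.119) - (-0.275417)(0.3502) = -0.37299741
    denominator = 1 - (0.446651)(0.3502) - (-0.275417)(-0.119) = 0.81080813
  phi_33 = -0.37299741 / 0.81080813 = -0.46.
Therefore phi_{33} = -0.4600.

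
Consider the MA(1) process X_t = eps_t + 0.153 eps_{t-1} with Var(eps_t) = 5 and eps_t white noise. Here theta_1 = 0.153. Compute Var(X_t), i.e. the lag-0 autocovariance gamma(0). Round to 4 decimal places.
\gamma(0) = 5.1170

For an MA(q) process X_t = eps_t + sum_i theta_i eps_{t-i} with
Var(eps_t) = sigma^2, the variance is
  gamma(0) = sigma^2 * (1 + sum_i theta_i^2).
  sum_i theta_i^2 = (0.153)^2 = 0.023409.
  gamma(0) = 5 * (1 + 0.023409) = 5 * 1.023409 = 5.117045, which rounds to 5.1170.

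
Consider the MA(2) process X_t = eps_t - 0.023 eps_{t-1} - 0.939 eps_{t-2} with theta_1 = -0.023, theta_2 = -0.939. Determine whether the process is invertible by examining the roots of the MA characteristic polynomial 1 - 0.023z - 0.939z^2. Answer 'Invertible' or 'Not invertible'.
\text{Invertible}

The MA(q) characteristic polynomial is P(z) = 1 - 0.023z - 0.939z^2.
Invertibility requires all roots to lie outside the unit circle, i.e. |z| > 1 for every root.
Set 1 + (-0.023) z + (-0.939) z^2 = 0, i.e. a z^2 + b z + c = 0 with a = -0.939, b = -0.023, c = 1.
Discriminant D = b^2 - 4ac = (-0.023)^2 - 4*(-0.939)*1 = 0.000529 - (-3.756) = 3.756529.
D >= 0, so the roots are real: z = (-b +/- sqrt(D)) / (2a) = (0.023 +/- 1.938177) / (-1.878).
  z_1 = (0.023 + 1.938177) / (-1.878) = -1.0443,   |z_1| = 1.0443.
  z_2 = (0.023 - 1.938177) / (-1.878) = 1.0198,   |z_2| = 1.0198.
Moduli of all roots: 1.0443, 1.0198.
All moduli strictly greater than 1? Yes.
Verdict: Invertible.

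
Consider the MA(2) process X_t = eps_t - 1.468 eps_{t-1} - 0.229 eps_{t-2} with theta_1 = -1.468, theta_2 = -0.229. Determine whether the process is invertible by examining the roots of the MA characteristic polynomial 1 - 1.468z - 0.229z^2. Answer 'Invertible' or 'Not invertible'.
\text{Not invertible}

The MA(q) characteristic polynomial is P(z) = 1 - 1.468z - 0.229z^2.
Invertibility requires all roots to lie outside the unit circle, i.e. |z| > 1 for every root.
Set 1 + (-1.468) z + (-0.229) z^2 = 0, i.e. a z^2 + b z + c = 0 with a = -0.229, b = -1.468, c = 1.
Discriminant D = b^2 - 4ac = (-1.468)^2 - 4*(-0.229)*1 = 2.155024 - (-0.916) = 3.071024.
D >= 0, so the roots are real: z = (-b +/- sqrt(D)) / (2a) = (1.468 +/- 1.752434) / (-0.458).
  z_1 = (1.468 + 1.752434) / (-0.458) = -7.0315,   |z_1| = 7.0315.
  z_2 = (1.468 - 1.752434) / (-0.458) = 0.621,   |z_2| = 0.621.
Moduli of all roots: 7.0315, 0.6210.
All moduli strictly greater than 1? No.
Verdict: Not invertible.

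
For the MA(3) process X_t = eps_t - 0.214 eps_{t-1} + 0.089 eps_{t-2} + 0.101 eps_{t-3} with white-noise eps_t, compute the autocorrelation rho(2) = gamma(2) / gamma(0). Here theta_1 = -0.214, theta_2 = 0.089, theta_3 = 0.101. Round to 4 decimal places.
\rho(2) = 0.0633

For an MA(q) process with theta_0 = 1, the autocovariance is
  gamma(k) = sigma^2 * sum_{i=0..q-k} theta_i * theta_{i+k},
and rho(k) = gamma(k) / gamma(0). Sigma^2 cancels.
  numerator   = (1)*(0.089) + (-0.214)*(0.101) = 0.067386.
  denominator = (1)^2 + (-0.214)^2 + (0.089)^2 + (0.101)^2 = 1.063918.
  rho(2) = 0.067386 / 1.063918 = 0.0633.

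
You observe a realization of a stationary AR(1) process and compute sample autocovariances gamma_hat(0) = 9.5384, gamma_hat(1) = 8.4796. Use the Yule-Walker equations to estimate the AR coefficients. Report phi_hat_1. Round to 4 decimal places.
\hat\phi_{1} = 0.8890

The Yule-Walker equations for an AR(p) process read, in matrix form,
  Gamma_p phi = r_p,   with   (Gamma_p)_{ij} = gamma(|i - j|),
                       (r_p)_i = gamma(i),   i,j = 1..p.
Substitute the sample gammas (Toeplitz matrix and right-hand side of size 1):
  Gamma_p = [[9.5384]]
  r_p     = [8.4796]
With p = 1 this is the single equation gamma(0) phi_1 = gamma(1):
  phi_hat_1 = gamma(1) / gamma(0) = 8.4796 / 9.5384 = 0.8890.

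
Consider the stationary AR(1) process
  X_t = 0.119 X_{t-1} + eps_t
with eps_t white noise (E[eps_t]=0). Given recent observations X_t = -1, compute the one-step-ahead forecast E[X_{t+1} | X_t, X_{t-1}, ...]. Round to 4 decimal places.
E[X_{t+1} \mid \mathcal F_t] = -0.1190

For an AR(p) model X_t = c + sum_i phi_i X_{t-i} + eps_t, the
one-step-ahead conditional mean is
  E[X_{t+1} | X_t, ...] = c + sum_i phi_i X_{t+1-i}.
Substitute known values:
  E[X_{t+1} | ...] = (0.119) * (-1)
                   = -0.1190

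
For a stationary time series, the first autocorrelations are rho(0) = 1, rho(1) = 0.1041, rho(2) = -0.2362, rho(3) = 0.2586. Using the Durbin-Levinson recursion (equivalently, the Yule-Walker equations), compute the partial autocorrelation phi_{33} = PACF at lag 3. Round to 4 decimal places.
\phi_{33} = 0.3400

The PACF at lag k is phi_{kk}, the last component of the solution
to the Yule-Walker system G_k phi = r_k where
  (G_k)_{ij} = rho(|i - j|), (r_k)_i = rho(i), i,j = 1..k.
Equivalently, Durbin-Levinson gives phi_{kk} iteratively:
  phi_{11} = rho(1)
  phi_{kk} = [rho(k) - sum_{j=1..k-1} phi_{k-1,j} rho(k-j)]
            / [1 - sum_{j=1..k-1} phi_{k-1,j} rho(j)],
  phi_{k,j} = phi_{k-1,j} - phi_{kk} phi_{k-1,k-j},  j = 1..k-1.
Step k = 1:
  phi_11 = rho(1) = 0.1041.
Step k = 2:
  phi_22 = [rho(2) - phi_11 rho(1)] / [1 - phi_11 rho(1)] = [-0.2362 - (0.1041)(0.1041)] / [1 - (0.1041)(0.1041)]
         = -0.24703681 / 0.98916319 = -0.249743.
  Update: phi_21 = phi_11 - phi_22 phi_11 = 0.1041 - (-0.249743)(0.1041) = 0.130098.
Step k = 3:
  phi_33 = [rho(3) - phi_21 rho(2) - phi_22 rho(1)] / [1 - phi_21 rho(1) - phi_22 rho(2)]
    numerator   = 0.2586 - (0.130098)(-0.2362) - (-0.249743)(0.1041) = 0.31532748
    denominator = 1 - (0.130098)(0.1041) - (-0.249743)(-0.2362) = 0.92746742
  phi_33 = 0.31532748 / 0.92746742 = 0.34.
Therefore phi_{33} = 0.3400.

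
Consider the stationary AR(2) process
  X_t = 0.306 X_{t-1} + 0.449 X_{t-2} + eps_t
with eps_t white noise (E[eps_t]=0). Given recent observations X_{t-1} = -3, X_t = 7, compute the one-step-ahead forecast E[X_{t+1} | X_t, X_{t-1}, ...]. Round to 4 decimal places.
E[X_{t+1} \mid \mathcal F_t] = 0.7950

For an AR(p) model X_t = c + sum_i phi_i X_{t-i} + eps_t, the
one-step-ahead conditional mean is
  E[X_{t+1} | X_t, ...] = c + sum_i phi_i X_{t+1-i}.
Substitute known values:
  E[X_{t+1} | ...] = (0.306) * (7) + (0.449) * (-3)
                   = 0.7950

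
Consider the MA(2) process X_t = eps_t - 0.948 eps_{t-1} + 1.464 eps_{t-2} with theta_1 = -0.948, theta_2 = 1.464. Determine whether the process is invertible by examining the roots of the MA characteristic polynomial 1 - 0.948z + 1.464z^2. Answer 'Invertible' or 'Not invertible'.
\text{Not invertible}

The MA(q) characteristic polynomial is P(z) = 1 - 0.948z + 1.464z^2.
Invertibility requires all roots to lie outside the unit circle, i.e. |z| > 1 for every root.
Set 1 + (-0.948) z + (1.464) z^2 = 0, i.e. a z^2 + b z + c = 0 with a = 1.464, b = -0.948, c = 1.
Discriminant D = b^2 - 4ac = (-0.948)^2 - 4*(1.464)*1 = 0.898704 - (5.856) = -4.957296.
D < 0, so the roots are the complex-conjugate pair z = (-b +/- i sqrt(-D)) / (2a) = 0.3238 +/- 0.7604i.
For a conjugate pair |z|^2 = z * conj(z) = (product of roots) = c/a = 1/(1.464) = 0.68306, so |z| = sqrt(0.68306) = 0.8265 for both roots.
Moduli of all roots: 0.8265, 0.8265.
All moduli strictly greater than 1? No.
Verdict: Not invertible.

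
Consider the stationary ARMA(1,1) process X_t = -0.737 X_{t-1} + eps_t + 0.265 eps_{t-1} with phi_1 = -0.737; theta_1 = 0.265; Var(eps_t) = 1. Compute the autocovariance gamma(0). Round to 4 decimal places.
\gamma(0) = 1.4877

Multiply the model equation by X_{t-k} and take expectations. With theta_0 = psi_0 = 1 and psi_j the MA(infinity) weights, this gives
  gamma(k) - sum_i phi_i gamma(k-i) = c_k,
  c_k = sigma^2 * sum_{j=k..q} theta_j psi_{j-k}   (c_k = 0 for k > q),
using gamma(-m) = gamma(m).
psi-weights needed (psi_j = theta_j + sum_i phi_i psi_{j-i}):
  psi_1 = theta_1 + phi_1 = 0.265 + (-0.737) = -0.472
Right-hand sides:
  c_0 = sigma^2 (1 + theta_1 psi_1) = 1 * (1 + (0.265)(-0.472)) = 1 * 0.87492 = 0.87492
  c_1 = sigma^2 theta_1 = 1 * (0.265) = 0.265
  c_2 = 0
Equations for k = 0 and k = 1 (AR order 1):
  gamma(0) = phi_1 gamma(1) + c_0
  gamma(1) = phi_1 gamma(0) + c_1
Substituting the second into the first: gamma(0) (1 - phi_1^2) = c_0 + phi_1 c_1, so
  gamma(0) = (c_0 + phi_1 c_1) / (1 - phi_1^2) = (0.87492 + (-0.737)(0.265)) / (1 - (-0.737)^2) = 0.679615 / 0.456831 = 1.487673.
Therefore gamma(0) = 1.4877 (to 4 decimal places).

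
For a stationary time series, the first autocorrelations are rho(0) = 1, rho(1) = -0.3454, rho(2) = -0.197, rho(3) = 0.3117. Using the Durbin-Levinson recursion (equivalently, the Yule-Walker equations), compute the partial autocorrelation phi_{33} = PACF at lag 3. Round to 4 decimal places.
\phi_{33} = 0.1241

The PACF at lag k is phi_{kk}, the last component of the solution
to the Yule-Walker system G_k phi = r_k where
  (G_k)_{ij} = rho(|i - j|), (r_k)_i = rho(i), i,j = 1..k.
Equivalently, Durbin-Levinson gives phi_{kk} iteratively:
  phi_{11} = rho(1)
  phi_{kk} = [rho(k) - sum_{j=1..k-1} phi_{k-1,j} rho(k-j)]
            / [1 - sum_{j=1..k-1} phi_{k-1,j} rho(j)],
  phi_{k,j} = phi_{k-1,j} - phi_{kk} phi_{k-1,k-j},  j = 1..k-1.
Step k = 1:
  phi_11 = rho(1) = -0.3454.
Step k = 2:
  phi_22 = [rho(2) - phi_11 rho(1)] / [1 - phi_11 rho(1)] = [-0.197 - (-0.3454)(-0.3454)] / [1 - (-0.3454)(-0.3454)]
         = -0.31630116 / 0.88069884 = -0.359148.
  Update: phi_21 = phi_11 - phi_22 phi_11 = -0.3454 - (-0.359148)(-0.3454) = -0.46945.
Step k = 3:
  phi_33 = [rho(3) - phi_21 rho(2) - phi_22 rho(1)] / [1 - phi_21 rho(1) - phi_22 rho(2)]
    numerator   = 0.3117 - (-0.46945)(-0.197) - (-0.359148)(-0.3454) = 0.09516872
    denominator = 1 - (-0.46945)(-0.3454) - (-0.359148)(-0.197) = 0.76709994
  phi_33 = 0.09516872 / 0.76709994 = 0.1241.
Therefore phi_{33} = 0.1241.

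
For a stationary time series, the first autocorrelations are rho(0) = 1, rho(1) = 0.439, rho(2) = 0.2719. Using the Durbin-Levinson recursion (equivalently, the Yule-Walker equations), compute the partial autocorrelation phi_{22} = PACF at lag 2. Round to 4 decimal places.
\phi_{22} = 0.0981

The PACF at lag k is phi_{kk}, the last component of the solution
to the Yule-Walker system G_k phi = r_k where
  (G_k)_{ij} = rho(|i - j|), (r_k)_i = rho(i), i,j = 1..k.
Equivalently, Durbin-Levinson gives phi_{kk} iteratively:
  phi_{11} = rho(1)
  phi_{kk} = [rho(k) - sum_{j=1..k-1} phi_{k-1,j} rho(k-j)]
            / [1 - sum_{j=1..k-1} phi_{k-1,j} rho(j)],
  phi_{k,j} = phi_{k-1,j} - phi_{kk} phi_{k-1,k-j},  j = 1..k-1.
Step k = 1:
  phi_11 = rho(1) = 0.439.
Step k = 2:
  phi_22 = [rho(2) - phi_11 rho(1)] / [1 - phi_11 rho(1)] = [0.2719 - (0.439)(0.439)] / [1 - (0.439)(0.439)]
         = 0.079179 / 0.807279 = 0.0981.
Therefore phi_{22} = 0.0981.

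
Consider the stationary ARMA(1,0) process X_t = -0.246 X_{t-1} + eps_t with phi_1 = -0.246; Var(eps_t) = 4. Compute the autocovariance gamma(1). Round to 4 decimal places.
\gamma(1) = -1.0474

Multiply the model equation by X_{t-k} and take expectations. With theta_0 = psi_0 = 1 and psi_j the MA(infinity) weights, this gives
  gamma(k) - sum_i phi_i gamma(k-i) = c_k,
  c_k = sigma^2 * sum_{j=k..q} theta_j psi_{j-k}   (c_k = 0 for k > q),
using gamma(-m) = gamma(m).
Pure AR (q = 0): c_0 = sigma^2 = 4, c_k = 0 for k >= 1.
Equations for k = 0 and k = 1 (AR order 1):
  gamma(0) = phi_1 gamma(1) + c_0
  gamma(1) = phi_1 gamma(0) + c_1
Substituting the second into the first: gamma(0) (1 - phi_1^2) = c_0 + phi_1 c_1, so
  gamma(0) = c_0 / (1 - phi_1^2) = 4 / (1 - (-0.246)^2) = 4 / 0.939484 = 4.257656.
  gamma(1) = phi_1 gamma(0) = (-0.246)(4.257656) = -1.047383.
Therefore gamma(1) = -1.0474 (to 4 decimal places).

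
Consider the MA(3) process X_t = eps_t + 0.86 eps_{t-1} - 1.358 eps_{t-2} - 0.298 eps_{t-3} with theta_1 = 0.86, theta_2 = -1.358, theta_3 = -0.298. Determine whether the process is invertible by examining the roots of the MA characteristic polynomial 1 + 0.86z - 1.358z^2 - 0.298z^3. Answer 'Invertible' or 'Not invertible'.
\text{Not invertible}

The MA(q) characteristic polynomial is P(z) = 1 + 0.86z - 1.358z^2 - 0.298z^3.
Invertibility requires all roots to lie outside the unit circle, i.e. |z| > 1 for every root.
Degree 3: look for a simple real root z0 first, then factor out (1 - z/z0) and solve the remaining quadratic.
Testing z0 = -5: P(-5) = 1 + (0.86)(-5) + (-1.358)(-5)^2 + (-0.298)(-5)^3
  = 1 + (-4.3) + (-33.95) + (37.25) = 0.  So z_0 = -5 is a root, |z_0| = 5.
Divide out the factor (1 + 0.2 z) = (1 - z/z0) (since 1/z0 = -0.2):
  P(z) = (1 + 0.2 z)(1 + (0.66) z + (-1.49) z^2)
  [check: z-coef 0.66 - (-0.2) = 0.86; z^2-coef -1.49 - (-0.2)(0.66) = -1.358; z^3-coef -(-0.2)(-1.49) = -0.298.]
Remaining roots from the quadratic factor 1 + (0.66) z + (-1.49) z^2:
  Set 1 + (0.66) z + (-1.49) z^2 = 0, i.e. a z^2 + b z + c = 0 with a = -1.49, b = 0.66, c = 1.
  Discriminant D = b^2 - 4ac = (0.66)^2 - 4*(-1.49)*1 = 0.4356 - (-5.96) = 6.3956.
  D >= 0, so the roots are real: z = (-b +/- sqrt(D)) / (2a) = (-0.66 +/- 2.528952) / (-2.98).
    z_1 = (-0.66 + 2.528952) / (-2.98) = -0.6272,   |z_1| = 0.6272.
    z_2 = (-0.66 - 2.528952) / (-2.98) = 1.0701,   |z_2| = 1.0701.
Moduli of all roots: 5.0000, 0.6272, 1.0701.
All moduli strictly greater than 1? No.
Verdict: Not invertible.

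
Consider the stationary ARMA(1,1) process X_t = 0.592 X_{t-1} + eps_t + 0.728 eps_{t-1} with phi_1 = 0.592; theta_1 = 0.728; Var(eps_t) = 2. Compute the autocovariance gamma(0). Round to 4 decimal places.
\gamma(0) = 7.3651

Multiply the model equation by X_{t-k} and take expectations. With theta_0 = psi_0 = 1 and psi_j the MA(infinity) weights, this gives
  gamma(k) - sum_i phi_i gamma(k-i) = c_k,
  c_k = sigma^2 * sum_{j=k..q} theta_j psi_{j-k}   (c_k = 0 for k > q),
using gamma(-m) = gamma(m).
psi-weights needed (psi_j = theta_j + sum_i phi_i psi_{j-i}):
  psi_1 = theta_1 + phi_1 = 0.728 + (0.592) = 1.32
Right-hand sides:
  c_0 = sigma^2 (1 + theta_1 psi_1) = 2 * (1 + (0.728)(1.32)) = 2 * 1.96096 = 3.92192
  c_1 = sigma^2 theta_1 = 2 * (0.728) = 1.456
  c_2 = 0
Equations for k = 0 and k = 1 (AR order 1):
  gamma(0) = phi_1 gamma(1) + c_0
  gamma(1) = phi_1 gamma(0) + c_1
Substituting the second into the first: gamma(0) (1 - phi_1^2) = c_0 + phi_1 c_1, so
  gamma(0) = (c_0 + phi_1 c_1) / (1 - phi_1^2) = (3.92192 + (0.592)(1.456)) / (1 - (0.592)^2) = 4.783872 / 0.649536 = 7.365061.
Therefore gamma(0) = 7.3651 (to 4 decimal places).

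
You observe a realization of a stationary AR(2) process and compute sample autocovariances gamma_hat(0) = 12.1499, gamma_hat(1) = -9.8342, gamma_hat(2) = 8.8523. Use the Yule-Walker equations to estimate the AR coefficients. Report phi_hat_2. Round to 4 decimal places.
\hat\phi_{2} = 0.2130

The Yule-Walker equations for an AR(p) process read, in matrix form,
  Gamma_p phi = r_p,   with   (Gamma_p)_{ij} = gamma(|i - j|),
                       (r_p)_i = gamma(i),   i,j = 1..p.
Substitute the sample gammas (Toeplitz matrix and right-hand side of size 2):
  Gamma_p = [[12.1499, -9.8342], [-9.8342, 12.1499]]
  r_p     = [-9.8342, 8.8523]
Written out:
  12.1499 phi_1 - 9.8342 phi_2 = -9.8342
  -9.8342 phi_1 + 12.1499 phi_2 = 8.8523
Solve by Cramer's rule:
  det = gamma(0)^2 - gamma(1)^2 = (12.1499)^2 - (-9.8342)^2 = 147.62007001 - 96.71148964 = 50.90858037
  phi_hat_1 = [gamma(1) gamma(0) - gamma(1) gamma(2)] / det = [(-9.8342)(12.1499) - (-9.8342)(8.8523)] / 50.90858037 = -32.42925792 / 50.90858037 = -0.637
  phi_hat_2 = [gamma(0) gamma(2) - gamma(1)^2] / det = [(12.1499)(8.8523) - (-9.8342)^2] / 50.90858037 = 10.84307013 / 50.90858037 = 0.213
So phi_hat = [-0.6370, 0.2130].
Therefore phi_hat_2 = 0.2130.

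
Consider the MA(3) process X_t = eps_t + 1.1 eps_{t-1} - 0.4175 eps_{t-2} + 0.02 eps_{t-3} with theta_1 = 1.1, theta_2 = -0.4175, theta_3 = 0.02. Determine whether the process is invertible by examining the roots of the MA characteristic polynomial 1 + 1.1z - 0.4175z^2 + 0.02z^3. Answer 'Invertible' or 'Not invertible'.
\text{Not invertible}

The MA(q) characteristic polynomial is P(z) = 1 + 1.1z - 0.4175z^2 + 0.02z^3.
Invertibility requires all roots to lie outside the unit circle, i.e. |z| > 1 for every root.
Degree 3: look for a simple real root z0 first, then factor out (1 - z/z0) and solve the remaining quadratic.
Testing z0 = 4: P(4) = 1 + (1.1)(4) + (-0.4175)(4)^2 + (0.02)(4)^3
  = 1 + (4.4) + (-6.68) + (1.28) = 0.  So z_0 = 4 is a root, |z_0| = 4.
Divide out the factor (1 - 0.25 z) = (1 - z/z0) (since 1/z0 = 0.25):
  P(z) = (1 - 0.25 z)(1 + (1.35) z + (-0.08) z^2)
  [check: z-coef 1.35 - (0.25) = 1.1; z^2-coef -0.08 - (0.25)(1.35) = -0.4175; z^3-coef -(0.25)(-0.08) = 0.02.]
Remaining roots from the quadratic factor 1 + (1.35) z + (-0.08) z^2:
  Set 1 + (1.35) z + (-0.08) z^2 = 0, i.e. a z^2 + b z + c = 0 with a = -0.08, b = 1.35, c = 1.
  Discriminant D = b^2 - 4ac = (1.35)^2 - 4*(-0.08)*1 = 1.8225 - (-0.32) = 2.1425.
  D >= 0, so the roots are real: z = (-b +/- sqrt(D)) / (2a) = (-1.35 +/- 1.463728) / (-0.16).
    z_1 = (-1.35 + 1.463728) / (-0.16) = -0.7108,   |z_1| = 0.7108.
    z_2 = (-1.35 - 1.463728) / (-0.16) = 17.5858,   |z_2| = 17.5858.
Moduli of all roots: 4.0000, 0.7108, 17.5858.
All moduli strictly greater than 1? No.
Verdict: Not invertible.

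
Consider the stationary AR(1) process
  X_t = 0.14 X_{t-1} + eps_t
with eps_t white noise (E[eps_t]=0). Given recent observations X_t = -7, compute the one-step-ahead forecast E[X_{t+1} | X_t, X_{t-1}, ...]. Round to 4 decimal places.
E[X_{t+1} \mid \mathcal F_t] = -0.9800

For an AR(p) model X_t = c + sum_i phi_i X_{t-i} + eps_t, the
one-step-ahead conditional mean is
  E[X_{t+1} | X_t, ...] = c + sum_i phi_i X_{t+1-i}.
Substitute known values:
  E[X_{t+1} | ...] = (0.14) * (-7)
                   = -0.9800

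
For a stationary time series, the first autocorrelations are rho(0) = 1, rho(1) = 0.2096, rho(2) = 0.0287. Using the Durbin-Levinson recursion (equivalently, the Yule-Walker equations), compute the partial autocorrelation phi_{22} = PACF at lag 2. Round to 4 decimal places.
\phi_{22} = -0.0159

The PACF at lag k is phi_{kk}, the last component of the solution
to the Yule-Walker system G_k phi = r_k where
  (G_k)_{ij} = rho(|i - j|), (r_k)_i = rho(i), i,j = 1..k.
Equivalently, Durbin-Levinson gives phi_{kk} iteratively:
  phi_{11} = rho(1)
  phi_{kk} = [rho(k) - sum_{j=1..k-1} phi_{k-1,j} rho(k-j)]
            / [1 - sum_{j=1..k-1} phi_{k-1,j} rho(j)],
  phi_{k,j} = phi_{k-1,j} - phi_{kk} phi_{k-1,k-j},  j = 1..k-1.
Step k = 1:
  phi_11 = rho(1) = 0.2096.
Step k = 2:
  phi_22 = [rho(2) - phi_11 rho(1)] / [1 - phi_11 rho(1)] = [0.0287 - (0.2096)(0.2096)] / [1 - (0.2096)(0.2096)]
         = -0.01523216 / 0.95606784 = -0.0159.
Therefore phi_{22} = -0.0159.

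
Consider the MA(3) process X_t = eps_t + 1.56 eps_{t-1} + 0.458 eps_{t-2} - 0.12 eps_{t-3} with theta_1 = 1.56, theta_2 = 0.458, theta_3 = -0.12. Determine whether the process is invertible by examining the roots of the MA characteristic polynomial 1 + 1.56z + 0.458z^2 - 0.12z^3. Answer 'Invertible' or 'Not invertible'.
\text{Invertible}

The MA(q) characteristic polynomial is P(z) = 1 + 1.56z + 0.458z^2 - 0.12z^3.
Invertibility requires all roots to lie outside the unit circle, i.e. |z| > 1 for every root.
Degree 3: look for a simple real root z0 first, then factor out (1 - z/z0) and solve the remaining quadratic.
Testing z0 = -1.25: P(-1.25) = 1 + (1.56)(-1.25) + (0.458)(-1.25)^2 + (-0.12)(-1.25)^3
  = 1 + (-1.95) + (0.715625) + (0.234375) = 0.  So z_0 = -1.25 is a root, |z_0| = 1.25.
Divide out the factor (1 + 0.8 z) = (1 - z/z0) (since 1/z0 = -0.8):
  P(z) = (1 + 0.8 z)(1 + (0.76) z + (-0.15) z^2)
  [check: z-coef 0.76 - (-0.8) = 1.56; z^2-coef -0.15 - (-0.8)(0.76) = 0.458; z^3-coef -(-0.8)(-0.15) = -0.12.]
Remaining roots from the quadratic factor 1 + (0.76) z + (-0.15) z^2:
  Set 1 + (0.76) z + (-0.15) z^2 = 0, i.e. a z^2 + b z + c = 0 with a = -0.15, b = 0.76, c = 1.
  Discriminant D = b^2 - 4ac = (0.76)^2 - 4*(-0.15)*1 = 0.5776 - (-0.6) = 1.1776.
  D >= 0, so the roots are real: z = (-b +/- sqrt(D)) / (2a) = (-0.76 +/- 1.085173) / (-0.3).
    z_1 = (-0.76 + 1.085173) / (-0.3) = -1.0839,   |z_1| = 1.0839.
    z_2 = (-0.76 - 1.085173) / (-0.3) = 6.1506,   |z_2| = 6.1506.
Moduli of all roots: 1.2500, 1.0839, 6.1506.
All moduli strictly greater than 1? Yes.
Verdict: Invertible.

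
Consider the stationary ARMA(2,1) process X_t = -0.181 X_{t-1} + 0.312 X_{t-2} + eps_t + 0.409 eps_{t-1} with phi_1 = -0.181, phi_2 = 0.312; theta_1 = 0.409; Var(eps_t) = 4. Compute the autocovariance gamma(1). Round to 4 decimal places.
\gamma(1) = 1.1854

Multiply the model equation by X_{t-k} and take expectations. With theta_0 = psi_0 = 1 and psi_j the MA(infinity) weights, this gives
  gamma(k) - sum_i phi_i gamma(k-i) = c_k,
  c_k = sigma^2 * sum_{j=k..q} theta_j psi_{j-k}   (c_k = 0 for k > q),
using gamma(-m) = gamma(m).
psi-weights needed (psi_j = theta_j + sum_i phi_i psi_{j-i}):
  psi_1 = theta_1 + phi_1 = 0.409 + (-0.181) = 0.228
Right-hand sides:
  c_0 = sigma^2 (1 + theta_1 psi_1) = 4 * (1 + (0.409)(0.228)) = 4 * 1.093252 = 4.373008
  c_1 = sigma^2 theta_1 = 4 * (0.409) = 1.636
  c_2 = 0
Equations for k = 0, 1, 2 (AR order 2, c_2 = 0):
  (E0) gamma(0) = phi_1 gamma(1) + phi_2 gamma(2) + c_0
  (E1) gamma(1) = phi_1 gamma(0) + phi_2 gamma(1) + c_1
  (E2) gamma(2) = phi_1 gamma(1) + phi_2 gamma(0)
From (E1): gamma(1) = A gamma(0) + B with
  A = phi_1 / (1 - phi_2) = -0.181 / 0.688 = -0.263081,   B = c_1 / (1 - phi_2) = 1.636 / 0.688 = 2.377907.
Insert (E2) into (E0): gamma(0) (1 - phi_2^2) = phi_1 (1 + phi_2) gamma(1) + c_0.
  phi_1 (1 + phi_2) = (-0.181)(1.312) = -0.237472,   1 - phi_2^2 = 0.902656.
Replace gamma(1) by A gamma(0) + B and collect gamma(0):
  gamma(0) [0.902656 - (-0.237472)(-0.263081)] = (-0.237472)(2.377907) + 4.373008
  gamma(0) * 0.840182 = 3.808322
  gamma(0) = 3.808322 / 0.840182 = 4.532737.
  gamma(1) = A gamma(0) + B = (-0.263081)(4.532737) + (2.377907) = 1.185428.
Therefore gamma(1) = 1.1854 (to 4 decimal places).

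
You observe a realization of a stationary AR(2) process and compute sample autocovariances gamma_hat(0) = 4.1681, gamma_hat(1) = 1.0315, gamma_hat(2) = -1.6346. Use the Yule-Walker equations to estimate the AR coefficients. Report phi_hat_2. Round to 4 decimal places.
\hat\phi_{2} = -0.4830

The Yule-Walker equations for an AR(p) process read, in matrix form,
  Gamma_p phi = r_p,   with   (Gamma_p)_{ij} = gamma(|i - j|),
                       (r_p)_i = gamma(i),   i,j = 1..p.
Substitute the sample gammas (Toeplitz matrix and right-hand side of size 2):
  Gamma_p = [[4.1681, 1.0315], [1.0315, 4.1681]]
  r_p     = [1.0315, -1.6346]
Written out:
  4.1681 phi_1 + 1.0315 phi_2 = 1.0315
  1.0315 phi_1 + 4.1681 phi_2 = -1.6346
Solve by Cramer's rule:
  det = gamma(0)^2 - gamma(1)^2 = (4.1681)^2 - (1.0315)^2 = 17.37305761 - 1.06399225 = 16.30906536
  phi_hat_1 = [gamma(1) gamma(0) - gamma(1) gamma(2)] / det = [(1.0315)(4.1681) - (1.0315)(-1.6346)] / 16.30906536 = 5.98548505 / 16.30906536 = 0.367
  phi_hat_2 = [gamma(0) gamma(2) - gamma(1)^2] / det = [(4.1681)(-1.6346) - (1.0315)^2] / 16.30906536 = -7.87716851 / 16.30906536 = -0.483
So phi_hat = [0.3670, -0.4830].
Therefore phi_hat_2 = -0.4830.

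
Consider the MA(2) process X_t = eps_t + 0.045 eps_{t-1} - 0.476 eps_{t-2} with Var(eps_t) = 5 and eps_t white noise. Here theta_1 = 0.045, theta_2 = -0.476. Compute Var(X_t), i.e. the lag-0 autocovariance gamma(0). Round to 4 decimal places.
\gamma(0) = 6.1430

For an MA(q) process X_t = eps_t + sum_i theta_i eps_{t-i} with
Var(eps_t) = sigma^2, the variance is
  gamma(0) = sigma^2 * (1 + sum_i theta_i^2).
  sum_i theta_i^2 = (0.045)^2 + (-0.476)^2 = 0.002025 + 0.226576 = 0.228601.
  gamma(0) = 5 * (1 + 0.228601) = 5 * 1.228601 = 6.143005, which rounds to 6.1430.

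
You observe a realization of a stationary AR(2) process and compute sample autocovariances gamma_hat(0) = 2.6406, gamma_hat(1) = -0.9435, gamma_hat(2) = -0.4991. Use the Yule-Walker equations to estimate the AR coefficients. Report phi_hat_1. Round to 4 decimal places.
\hat\phi_{1} = -0.4870

The Yule-Walker equations for an AR(p) process read, in matrix form,
  Gamma_p phi = r_p,   with   (Gamma_p)_{ij} = gamma(|i - j|),
                       (r_p)_i = gamma(i),   i,j = 1..p.
Substitute the sample gammas (Toeplitz matrix and right-hand side of size 2):
  Gamma_p = [[2.6406, -0.9435], [-0.9435, 2.6406]]
  r_p     = [-0.9435, -0.4991]
Written out:
  2.6406 phi_1 - 0.9435 phi_2 = -0.9435
  -0.9435 phi_1 + 2.6406 phi_2 = -0.4991
Solve by Cramer's rule:
  det = gamma(0)^2 - gamma(1)^2 = (2.6406)^2 - (-0.9435)^2 = 6.97276836 - 0.89019225 = 6.08257611
  phi_hat_1 = [gamma(1) gamma(0) - gamma(1) gamma(2)] / det = [(-0.9435)(2.6406) - (-0.9435)(-0.4991)] / 6.08257611 = -2.96230695 / 6.08257611 = -0.487
  phi_hat_2 = [gamma(0) gamma(2) - gamma(1)^2] / det = [(2.6406)(-0.4991) - (-0.9435)^2] / 6.08257611 = -2.20811571 / 6.08257611 = -0.363
So phi_hat = [-0.4870, -0.3630].
Therefore phi_hat_1 = -0.4870.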